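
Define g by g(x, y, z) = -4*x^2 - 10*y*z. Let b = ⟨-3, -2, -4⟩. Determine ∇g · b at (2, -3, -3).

∂g/∂x = -8*x
∂g/∂y = -10*z
∂g/∂z = -10*y
∇g at (2, -3, -3) = (-16, 30, 30)
∇g · b = (-16)(-3) + (30)(-2) + (30)(-4) = -132

-132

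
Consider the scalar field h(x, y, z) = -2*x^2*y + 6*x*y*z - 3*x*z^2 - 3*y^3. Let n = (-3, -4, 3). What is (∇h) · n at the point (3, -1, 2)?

∂h/∂x = -4*x*y + 6*y*z - 3*z^2
∂h/∂y = -2*x^2 + 6*x*z - 9*y^2
∂h/∂z = 6*x*y - 6*x*z
∇h at (3, -1, 2) = (-12, 9, -54)
∇h · n = (-12)(-3) + (9)(-4) + (-54)(3) = -162

-162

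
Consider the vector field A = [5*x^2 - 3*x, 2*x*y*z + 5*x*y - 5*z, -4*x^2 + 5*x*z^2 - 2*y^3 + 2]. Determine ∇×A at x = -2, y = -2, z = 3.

(-27, -61, -22)

(∇×A)₁ = ∂A₃/∂y − ∂A₂/∂z = -2*x*y - 6*y^2 + 5
(∇×A)₂ = ∂A₁/∂z − ∂A₃/∂x = 8*x - 5*z^2
(∇×A)₃ = ∂A₂/∂x − ∂A₁/∂y = 2*y*z + 5*y
∇×A = (-2*x*y - 6*y^2 + 5, 8*x - 5*z^2, 2*y*z + 5*y)
At (-2, -2, 3): (-27, -61, -22).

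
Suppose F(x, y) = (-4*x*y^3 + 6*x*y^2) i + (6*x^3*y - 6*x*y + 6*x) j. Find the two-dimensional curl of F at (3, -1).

-78

∂F₂/∂x = 18*x^2*y - 6*y + 6
∂F₁/∂y = -12*x*y^2 + 12*x*y
Scalar curl = 18*x^2*y + 12*x*y^2 - 12*x*y - 6*y + 6
At (3, -1): -78.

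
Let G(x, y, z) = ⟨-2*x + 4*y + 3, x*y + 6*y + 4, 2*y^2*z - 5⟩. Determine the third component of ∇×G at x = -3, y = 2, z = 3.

(∇×G)_3 = ∂G₂/∂x − ∂G₁/∂y
= y − (4)
= y - 4
At (-3, 2, 3): -2.

-2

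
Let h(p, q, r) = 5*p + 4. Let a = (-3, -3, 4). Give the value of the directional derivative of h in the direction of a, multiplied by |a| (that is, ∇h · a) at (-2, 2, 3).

-15

∂h/∂p = 5
∂h/∂q = 0
∂h/∂r = 0
∇h at (-2, 2, 3) = (5, 0, 0)
∇h · a = (5)(-3) + (0)(-3) + (0)(4) = -15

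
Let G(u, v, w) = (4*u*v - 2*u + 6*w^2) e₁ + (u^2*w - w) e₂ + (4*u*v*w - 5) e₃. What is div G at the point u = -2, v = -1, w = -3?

∂G₁/∂u = 4*v - 2
∂G₂/∂v = 0
∂G₃/∂w = 4*u*v
∇·G = 4*u*v + 4*v - 2
At (-2, -1, -3): 2.

2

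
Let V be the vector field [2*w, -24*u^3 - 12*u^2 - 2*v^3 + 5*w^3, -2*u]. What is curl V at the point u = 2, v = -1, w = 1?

(∇×V)₁ = ∂V₃/∂v − ∂V₂/∂w = -15*w^2
(∇×V)₂ = ∂V₁/∂w − ∂V₃/∂u = 4
(∇×V)₃ = ∂V₂/∂u − ∂V₁/∂v = -72*u^2 - 24*u
∇×V = (-15*w^2, 4, -72*u^2 - 24*u)
At (2, -1, 1): (-15, 4, -336).

(-15, 4, -336)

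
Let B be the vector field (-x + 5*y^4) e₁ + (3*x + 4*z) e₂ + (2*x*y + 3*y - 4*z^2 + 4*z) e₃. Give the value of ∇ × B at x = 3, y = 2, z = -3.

(∇×B)₁ = ∂B₃/∂y − ∂B₂/∂z = 2*x - 1
(∇×B)₂ = ∂B₁/∂z − ∂B₃/∂x = -2*y
(∇×B)₃ = ∂B₂/∂x − ∂B₁/∂y = -20*y^3 + 3
∇×B = (2*x - 1, -2*y, -20*y^3 + 3)
At (3, 2, -3): (5, -4, -157).

(5, -4, -157)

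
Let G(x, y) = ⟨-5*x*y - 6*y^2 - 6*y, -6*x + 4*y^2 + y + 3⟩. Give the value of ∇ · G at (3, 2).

∂G₁/∂x = -5*y
∂G₂/∂y = 8*y + 1
∇·G = 3*y + 1
At (3, 2): 7.

7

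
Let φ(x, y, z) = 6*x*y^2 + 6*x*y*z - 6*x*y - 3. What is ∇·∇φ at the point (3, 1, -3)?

∂²φ/∂x² = 0
∂²φ/∂y² = 12*x
∂²φ/∂z² = 0
∇²φ = 12*x
At (3, 1, -3): 36.

36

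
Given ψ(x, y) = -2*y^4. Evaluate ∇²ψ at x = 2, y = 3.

∂²ψ/∂x² = 0
∂²ψ/∂y² = -24*y^2
∇²ψ = -24*y^2
At (2, 3): -216.

-216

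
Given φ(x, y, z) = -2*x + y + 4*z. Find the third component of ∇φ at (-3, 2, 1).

(∇φ)_3 = ∂φ/∂z = 4
At (-3, 2, 1): 4.

4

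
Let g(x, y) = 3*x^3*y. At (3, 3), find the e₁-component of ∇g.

(∇g)_1 = ∂g/∂x = 9*x^2*y
At (3, 3): 243.

243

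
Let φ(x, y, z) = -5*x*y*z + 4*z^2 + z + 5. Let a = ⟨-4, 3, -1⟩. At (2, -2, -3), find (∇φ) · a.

213

∂φ/∂x = -5*y*z
∂φ/∂y = -5*x*z
∂φ/∂z = -5*x*y + 8*z + 1
∇φ at (2, -2, -3) = (-30, 30, -3)
∇φ · a = (-30)(-4) + (30)(3) + (-3)(-1) = 213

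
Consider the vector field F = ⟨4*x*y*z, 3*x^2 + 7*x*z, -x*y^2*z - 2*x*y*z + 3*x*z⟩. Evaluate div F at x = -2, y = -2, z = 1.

-14

∂F₁/∂x = 4*y*z
∂F₂/∂y = 0
∂F₃/∂z = -x*y^2 - 2*x*y + 3*x
∇·F = -x*y^2 - 2*x*y + 3*x + 4*y*z
At (-2, -2, 1): -14.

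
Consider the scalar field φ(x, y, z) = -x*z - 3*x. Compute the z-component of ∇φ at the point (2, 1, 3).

(∇φ)_3 = ∂φ/∂z = -x
At (2, 1, 3): -2.

-2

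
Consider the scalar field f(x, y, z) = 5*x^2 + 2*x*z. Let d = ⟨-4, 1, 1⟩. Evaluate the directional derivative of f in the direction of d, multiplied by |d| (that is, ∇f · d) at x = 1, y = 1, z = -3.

∂f/∂x = 10*x + 2*z
∂f/∂y = 0
∂f/∂z = 2*x
∇f at (1, 1, -3) = (4, 0, 2)
∇f · d = (4)(-4) + (0)(1) + (2)(1) = -14

-14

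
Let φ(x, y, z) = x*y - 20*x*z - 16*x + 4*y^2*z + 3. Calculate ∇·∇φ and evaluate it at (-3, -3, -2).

-16

∂²φ/∂x² = 0
∂²φ/∂y² = 8*z
∂²φ/∂z² = 0
∇²φ = 8*z
At (-3, -3, -2): -16.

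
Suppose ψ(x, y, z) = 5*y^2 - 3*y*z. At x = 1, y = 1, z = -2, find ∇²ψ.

10

∂²ψ/∂x² = 0
∂²ψ/∂y² = 10
∂²ψ/∂z² = 0
∇²ψ = 10
At (1, 1, -2): 10.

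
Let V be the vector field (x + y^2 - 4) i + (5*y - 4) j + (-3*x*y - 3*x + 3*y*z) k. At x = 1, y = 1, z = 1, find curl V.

(0, 6, -2)

(∇×V)₁ = ∂V₃/∂y − ∂V₂/∂z = -3*x + 3*z
(∇×V)₂ = ∂V₁/∂z − ∂V₃/∂x = 3*y + 3
(∇×V)₃ = ∂V₂/∂x − ∂V₁/∂y = -2*y
∇×V = (-3*x + 3*z, 3*y + 3, -2*y)
At (1, 1, 1): (0, 6, -2).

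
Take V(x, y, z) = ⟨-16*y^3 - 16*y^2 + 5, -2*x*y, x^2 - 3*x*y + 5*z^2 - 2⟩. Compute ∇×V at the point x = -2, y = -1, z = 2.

(∇×V)₁ = ∂V₃/∂y − ∂V₂/∂z = -3*x
(∇×V)₂ = ∂V₁/∂z − ∂V₃/∂x = -2*x + 3*y
(∇×V)₃ = ∂V₂/∂x − ∂V₁/∂y = 48*y^2 + 30*y
∇×V = (-3*x, -2*x + 3*y, 48*y^2 + 30*y)
At (-2, -1, 2): (6, 1, 18).

(6, 1, 18)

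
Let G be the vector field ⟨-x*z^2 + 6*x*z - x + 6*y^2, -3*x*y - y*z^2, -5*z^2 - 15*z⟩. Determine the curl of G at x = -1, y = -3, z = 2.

(-12, -2, 45)

(∇×G)₁ = ∂G₃/∂y − ∂G₂/∂z = 2*y*z
(∇×G)₂ = ∂G₁/∂z − ∂G₃/∂x = -2*x*z + 6*x
(∇×G)₃ = ∂G₂/∂x − ∂G₁/∂y = -15*y
∇×G = (2*y*z, -2*x*z + 6*x, -15*y)
At (-1, -3, 2): (-12, -2, 45).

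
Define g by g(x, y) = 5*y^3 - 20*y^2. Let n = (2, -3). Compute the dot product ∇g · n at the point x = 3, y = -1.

∂g/∂x = 0
∂g/∂y = 15*y^2 - 40*y
∇g at (3, -1) = (0, 55)
∇g · n = (0)(2) + (55)(-3) = -165

-165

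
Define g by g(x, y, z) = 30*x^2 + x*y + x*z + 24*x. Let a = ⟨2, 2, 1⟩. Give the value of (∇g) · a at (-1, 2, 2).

-67

∂g/∂x = 60*x + y + z + 24
∂g/∂y = x
∂g/∂z = x
∇g at (-1, 2, 2) = (-32, -1, -1)
∇g · a = (-32)(2) + (-1)(2) + (-1)(1) = -67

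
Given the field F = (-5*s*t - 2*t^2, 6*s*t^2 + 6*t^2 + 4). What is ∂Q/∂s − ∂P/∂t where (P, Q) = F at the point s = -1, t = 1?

∂F₂/∂s = 6*t^2
∂F₁/∂t = -5*s - 4*t
Scalar curl = 5*s + 6*t^2 + 4*t
At (-1, 1): 5.

5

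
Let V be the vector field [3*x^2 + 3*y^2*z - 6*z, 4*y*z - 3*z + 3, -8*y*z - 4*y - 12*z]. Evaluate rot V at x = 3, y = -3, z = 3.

(-13, 21, 54)

(∇×V)₁ = ∂V₃/∂y − ∂V₂/∂z = -4*y - 8*z - 1
(∇×V)₂ = ∂V₁/∂z − ∂V₃/∂x = 3*y^2 - 6
(∇×V)₃ = ∂V₂/∂x − ∂V₁/∂y = -6*y*z
∇×V = (-4*y - 8*z - 1, 3*y^2 - 6, -6*y*z)
At (3, -3, 3): (-13, 21, 54).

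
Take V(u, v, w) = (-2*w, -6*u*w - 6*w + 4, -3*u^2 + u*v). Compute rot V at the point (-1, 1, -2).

(∇×V)₁ = ∂V₃/∂v − ∂V₂/∂w = 7*u + 6
(∇×V)₂ = ∂V₁/∂w − ∂V₃/∂u = 6*u - v - 2
(∇×V)₃ = ∂V₂/∂u − ∂V₁/∂v = -6*w
∇×V = (7*u + 6, 6*u - v - 2, -6*w)
At (-1, 1, -2): (-1, -9, 12).

(-1, -9, 12)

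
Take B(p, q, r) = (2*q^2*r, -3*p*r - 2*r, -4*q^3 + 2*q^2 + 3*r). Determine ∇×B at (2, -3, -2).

(-112, 18, -18)

(∇×B)₁ = ∂B₃/∂q − ∂B₂/∂r = 3*p - 12*q^2 + 4*q + 2
(∇×B)₂ = ∂B₁/∂r − ∂B₃/∂p = 2*q^2
(∇×B)₃ = ∂B₂/∂p − ∂B₁/∂q = -4*q*r - 3*r
∇×B = (3*p - 12*q^2 + 4*q + 2, 2*q^2, -4*q*r - 3*r)
At (2, -3, -2): (-112, 18, -18).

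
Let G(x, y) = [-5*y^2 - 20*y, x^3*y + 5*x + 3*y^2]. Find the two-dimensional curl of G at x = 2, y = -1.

∂G₂/∂x = 3*x^2*y + 5
∂G₁/∂y = -10*y - 20
Scalar curl = 3*x^2*y + 10*y + 25
At (2, -1): 3.

3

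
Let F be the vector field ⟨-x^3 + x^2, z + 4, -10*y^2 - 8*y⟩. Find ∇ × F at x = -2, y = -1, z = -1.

(∇×F)₁ = ∂F₃/∂y − ∂F₂/∂z = -20*y - 9
(∇×F)₂ = ∂F₁/∂z − ∂F₃/∂x = 0
(∇×F)₃ = ∂F₂/∂x − ∂F₁/∂y = 0
∇×F = (-20*y - 9, 0, 0)
At (-2, -1, -1): (11, 0, 0).

(11, 0, 0)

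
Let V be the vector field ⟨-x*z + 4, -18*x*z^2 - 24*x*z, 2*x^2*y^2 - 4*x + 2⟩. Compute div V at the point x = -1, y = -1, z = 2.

∂V₁/∂x = -z
∂V₂/∂y = 0
∂V₃/∂z = 0
∇·V = -z
At (-1, -1, 2): -2.

-2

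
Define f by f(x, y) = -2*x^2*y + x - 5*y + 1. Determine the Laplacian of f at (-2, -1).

4

∂²f/∂x² = -4*y
∂²f/∂y² = 0
∇²f = -4*y
At (-2, -1): 4.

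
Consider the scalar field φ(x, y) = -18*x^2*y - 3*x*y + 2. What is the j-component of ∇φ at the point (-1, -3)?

-15

(∇φ)_2 = ∂φ/∂y = -18*x^2 - 3*x
At (-1, -3): -15.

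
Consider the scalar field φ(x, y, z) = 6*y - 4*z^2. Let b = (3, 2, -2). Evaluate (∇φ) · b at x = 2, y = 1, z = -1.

∂φ/∂x = 0
∂φ/∂y = 6
∂φ/∂z = -8*z
∇φ at (2, 1, -1) = (0, 6, 8)
∇φ · b = (0)(3) + (6)(2) + (8)(-2) = -4

-4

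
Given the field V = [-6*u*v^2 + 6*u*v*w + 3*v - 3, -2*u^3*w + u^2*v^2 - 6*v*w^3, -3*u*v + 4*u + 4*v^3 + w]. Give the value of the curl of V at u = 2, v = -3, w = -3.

(∇×V)₁ = ∂V₃/∂v − ∂V₂/∂w = 2*u^3 - 3*u + 12*v^2 + 18*v*w^2
(∇×V)₂ = ∂V₁/∂w − ∂V₃/∂u = 6*u*v + 3*v - 4
(∇×V)₃ = ∂V₂/∂u − ∂V₁/∂v = -6*u^2*w + 2*u*v^2 + 12*u*v - 6*u*w - 3
∇×V = (2*u^3 - 3*u + 12*v^2 + 18*v*w^2, 6*u*v + 3*v - 4, -6*u^2*w + 2*u*v^2 + 12*u*v - 6*u*w - 3)
At (2, -3, -3): (-368, -49, 69).

(-368, -49, 69)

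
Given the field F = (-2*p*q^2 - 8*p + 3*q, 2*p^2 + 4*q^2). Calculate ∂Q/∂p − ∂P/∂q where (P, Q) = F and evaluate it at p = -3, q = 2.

∂F₂/∂p = 4*p
∂F₁/∂q = -4*p*q + 3
Scalar curl = 4*p*q + 4*p - 3
At (-3, 2): -39.

-39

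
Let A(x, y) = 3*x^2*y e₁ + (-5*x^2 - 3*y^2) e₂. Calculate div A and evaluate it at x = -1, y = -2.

∂A₁/∂x = 6*x*y
∂A₂/∂y = -6*y
∇·A = 6*x*y - 6*y
At (-1, -2): 24.

24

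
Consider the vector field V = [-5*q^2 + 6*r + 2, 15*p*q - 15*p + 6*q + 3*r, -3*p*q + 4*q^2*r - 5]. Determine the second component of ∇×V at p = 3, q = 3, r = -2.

(∇×V)_2 = ∂V₁/∂r − ∂V₃/∂p
= 6 − (-3*q)
= 3*q + 6
At (3, 3, -2): 15.

15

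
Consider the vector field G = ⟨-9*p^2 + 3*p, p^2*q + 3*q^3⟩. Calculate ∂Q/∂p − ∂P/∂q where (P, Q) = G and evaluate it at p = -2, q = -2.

∂G₂/∂p = 2*p*q
∂G₁/∂q = 0
Scalar curl = 2*p*q
At (-2, -2): 8.

8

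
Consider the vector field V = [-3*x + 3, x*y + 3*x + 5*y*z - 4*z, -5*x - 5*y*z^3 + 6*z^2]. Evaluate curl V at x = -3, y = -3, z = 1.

(14, 5, 0)

(∇×V)₁ = ∂V₃/∂y − ∂V₂/∂z = -5*y - 5*z^3 + 4
(∇×V)₂ = ∂V₁/∂z − ∂V₃/∂x = 5
(∇×V)₃ = ∂V₂/∂x − ∂V₁/∂y = y + 3
∇×V = (-5*y - 5*z^3 + 4, 5, y + 3)
At (-3, -3, 1): (14, 5, 0).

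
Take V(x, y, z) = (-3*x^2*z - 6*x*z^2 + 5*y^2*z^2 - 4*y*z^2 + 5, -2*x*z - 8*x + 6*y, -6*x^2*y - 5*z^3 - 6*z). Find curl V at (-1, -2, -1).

(∇×V)₁ = ∂V₃/∂y − ∂V₂/∂z = -6*x^2 + 2*x
(∇×V)₂ = ∂V₁/∂z − ∂V₃/∂x = -3*x^2 + 12*x*y - 12*x*z + 10*y^2*z - 8*y*z
(∇×V)₃ = ∂V₂/∂x − ∂V₁/∂y = -10*y*z^2 + 4*z^2 - 2*z - 8
∇×V = (-6*x^2 + 2*x, -3*x^2 + 12*x*y - 12*x*z + 10*y^2*z - 8*y*z, -10*y*z^2 + 4*z^2 - 2*z - 8)
At (-1, -2, -1): (-8, -47, 18).

(-8, -47, 18)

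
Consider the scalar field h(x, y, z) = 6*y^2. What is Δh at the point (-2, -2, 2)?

12

∂²h/∂x² = 0
∂²h/∂y² = 12
∂²h/∂z² = 0
∇²h = 12
At (-2, -2, 2): 12.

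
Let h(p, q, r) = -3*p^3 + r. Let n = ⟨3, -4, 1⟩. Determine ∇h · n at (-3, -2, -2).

∂h/∂p = -9*p^2
∂h/∂q = 0
∂h/∂r = 1
∇h at (-3, -2, -2) = (-81, 0, 1)
∇h · n = (-81)(3) + (0)(-4) + (1)(1) = -242

-242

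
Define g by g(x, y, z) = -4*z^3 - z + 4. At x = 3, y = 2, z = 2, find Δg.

-48

∂²g/∂x² = 0
∂²g/∂y² = 0
∂²g/∂z² = -24*z
∇²g = -24*z
At (3, 2, 2): -48.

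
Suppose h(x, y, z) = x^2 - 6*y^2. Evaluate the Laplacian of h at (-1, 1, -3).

∂²h/∂x² = 2
∂²h/∂y² = -12
∂²h/∂z² = 0
∇²h = -10
At (-1, 1, -3): -10.

-10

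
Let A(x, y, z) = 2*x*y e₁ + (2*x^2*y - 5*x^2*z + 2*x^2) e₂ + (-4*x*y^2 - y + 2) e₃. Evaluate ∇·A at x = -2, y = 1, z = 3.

10

∂A₁/∂x = 2*y
∂A₂/∂y = 2*x^2
∂A₃/∂z = 0
∇·A = 2*x^2 + 2*y
At (-2, 1, 3): 10.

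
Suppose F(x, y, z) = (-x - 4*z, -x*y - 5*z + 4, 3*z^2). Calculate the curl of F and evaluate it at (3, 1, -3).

(∇×F)₁ = ∂F₃/∂y − ∂F₂/∂z = 5
(∇×F)₂ = ∂F₁/∂z − ∂F₃/∂x = -4
(∇×F)₃ = ∂F₂/∂x − ∂F₁/∂y = -y
∇×F = (5, -4, -y)
At (3, 1, -3): (5, -4, -1).

(5, -4, -1)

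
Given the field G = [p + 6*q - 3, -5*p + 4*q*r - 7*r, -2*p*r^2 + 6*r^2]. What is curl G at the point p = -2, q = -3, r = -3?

(∇×G)₁ = ∂G₃/∂q − ∂G₂/∂r = -4*q + 7
(∇×G)₂ = ∂G₁/∂r − ∂G₃/∂p = 2*r^2
(∇×G)₃ = ∂G₂/∂p − ∂G₁/∂q = -11
∇×G = (-4*q + 7, 2*r^2, -11)
At (-2, -3, -3): (19, 18, -11).

(19, 18, -11)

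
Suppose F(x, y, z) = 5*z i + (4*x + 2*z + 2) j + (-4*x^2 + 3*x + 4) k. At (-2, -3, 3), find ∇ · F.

∂F₁/∂x = 0
∂F₂/∂y = 0
∂F₃/∂z = 0
∇·F = 0
At (-2, -3, 3): 0.

0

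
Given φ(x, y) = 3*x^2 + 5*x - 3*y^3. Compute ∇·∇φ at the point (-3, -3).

60

∂²φ/∂x² = 6
∂²φ/∂y² = -18*y
∇²φ = -18*y + 6
At (-3, -3): 60.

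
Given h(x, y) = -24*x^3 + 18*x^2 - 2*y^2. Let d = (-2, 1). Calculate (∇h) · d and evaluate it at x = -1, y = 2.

∂h/∂x = -72*x^2 + 36*x
∂h/∂y = -4*y
∇h at (-1, 2) = (-108, -8)
∇h · d = (-108)(-2) + (-8)(1) = 208

208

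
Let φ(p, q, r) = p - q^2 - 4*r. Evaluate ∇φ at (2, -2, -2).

(1, 4, -4)

∂φ/∂p = 1
∂φ/∂q = -2*q
∂φ/∂r = -4
∇φ = (1, -2*q, -4)
At (2, -2, -2): (1, 4, -4).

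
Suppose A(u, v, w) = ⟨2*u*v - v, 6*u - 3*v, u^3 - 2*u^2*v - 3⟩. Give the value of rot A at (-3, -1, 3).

(-18, -15, 13)

(∇×A)₁ = ∂A₃/∂v − ∂A₂/∂w = -2*u^2
(∇×A)₂ = ∂A₁/∂w − ∂A₃/∂u = -3*u^2 + 4*u*v
(∇×A)₃ = ∂A₂/∂u − ∂A₁/∂v = -2*u + 7
∇×A = (-2*u^2, -3*u^2 + 4*u*v, -2*u + 7)
At (-3, -1, 3): (-18, -15, 13).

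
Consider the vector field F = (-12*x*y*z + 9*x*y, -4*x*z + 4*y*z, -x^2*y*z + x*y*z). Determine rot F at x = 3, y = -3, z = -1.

(30, 123, -59)

(∇×F)₁ = ∂F₃/∂y − ∂F₂/∂z = -x^2*z + x*z + 4*x - 4*y
(∇×F)₂ = ∂F₁/∂z − ∂F₃/∂x = 2*x*y*z - 12*x*y - y*z
(∇×F)₃ = ∂F₂/∂x − ∂F₁/∂y = 12*x*z - 9*x - 4*z
∇×F = (-x^2*z + x*z + 4*x - 4*y, 2*x*y*z - 12*x*y - y*z, 12*x*z - 9*x - 4*z)
At (3, -3, -1): (30, 123, -59).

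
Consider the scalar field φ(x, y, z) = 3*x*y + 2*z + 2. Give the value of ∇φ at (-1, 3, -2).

(9, -3, 2)

∂φ/∂x = 3*y
∂φ/∂y = 3*x
∂φ/∂z = 2
∇φ = (3*y, 3*x, 2)
At (-1, 3, -2): (9, -3, 2).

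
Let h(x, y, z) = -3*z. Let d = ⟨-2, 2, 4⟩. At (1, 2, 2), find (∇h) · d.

-12

∂h/∂x = 0
∂h/∂y = 0
∂h/∂z = -3
∇h at (1, 2, 2) = (0, 0, -3)
∇h · d = (0)(-2) + (0)(2) + (-3)(4) = -12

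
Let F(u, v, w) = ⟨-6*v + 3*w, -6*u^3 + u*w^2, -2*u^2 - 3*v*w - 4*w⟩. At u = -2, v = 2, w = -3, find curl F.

(-3, -5, -57)

(∇×F)₁ = ∂F₃/∂v − ∂F₂/∂w = -2*u*w - 3*w
(∇×F)₂ = ∂F₁/∂w − ∂F₃/∂u = 4*u + 3
(∇×F)₃ = ∂F₂/∂u − ∂F₁/∂v = -18*u^2 + w^2 + 6
∇×F = (-2*u*w - 3*w, 4*u + 3, -18*u^2 + w^2 + 6)
At (-2, 2, -3): (-3, -5, -57).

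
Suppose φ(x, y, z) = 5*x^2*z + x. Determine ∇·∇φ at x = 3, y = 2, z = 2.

∂²φ/∂x² = 10*z
∂²φ/∂y² = 0
∂²φ/∂z² = 0
∇²φ = 10*z
At (3, 2, 2): 20.

20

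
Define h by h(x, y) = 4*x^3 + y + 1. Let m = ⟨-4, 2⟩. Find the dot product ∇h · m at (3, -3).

-430

∂h/∂x = 12*x^2
∂h/∂y = 1
∇h at (3, -3) = (108, 1)
∇h · m = (108)(-4) + (1)(2) = -430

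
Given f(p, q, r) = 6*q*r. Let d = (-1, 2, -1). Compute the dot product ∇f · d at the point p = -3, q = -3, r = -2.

∂f/∂p = 0
∂f/∂q = 6*r
∂f/∂r = 6*q
∇f at (-3, -3, -2) = (0, -12, -18)
∇f · d = (0)(-1) + (-12)(2) + (-18)(-1) = -6

-6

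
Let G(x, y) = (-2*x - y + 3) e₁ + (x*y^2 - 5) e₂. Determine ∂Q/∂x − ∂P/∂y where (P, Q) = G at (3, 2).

∂G₂/∂x = y^2
∂G₁/∂y = -1
Scalar curl = y^2 + 1
At (3, 2): 5.

5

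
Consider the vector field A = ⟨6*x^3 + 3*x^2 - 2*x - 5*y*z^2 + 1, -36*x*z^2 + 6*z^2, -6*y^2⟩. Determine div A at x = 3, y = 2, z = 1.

∂A₁/∂x = 18*x^2 + 6*x - 2
∂A₂/∂y = 0
∂A₃/∂z = 0
∇·A = 18*x^2 + 6*x - 2
At (3, 2, 1): 178.

178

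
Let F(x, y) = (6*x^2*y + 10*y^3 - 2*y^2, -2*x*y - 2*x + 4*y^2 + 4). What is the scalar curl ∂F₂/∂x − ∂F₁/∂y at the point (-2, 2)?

∂F₂/∂x = -2*y - 2
∂F₁/∂y = 6*x^2 + 30*y^2 - 4*y
Scalar curl = -6*x^2 - 30*y^2 + 2*y - 2
At (-2, 2): -142.

-142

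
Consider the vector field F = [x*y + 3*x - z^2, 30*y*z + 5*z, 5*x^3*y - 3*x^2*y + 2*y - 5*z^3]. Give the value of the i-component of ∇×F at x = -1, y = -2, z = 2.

49

(∇×F)_1 = ∂F₃/∂y − ∂F₂/∂z
= 5*x^3 - 3*x^2 + 2 − (30*y + 5)
= 5*x^3 - 3*x^2 - 30*y - 3
At (-1, -2, 2): 49.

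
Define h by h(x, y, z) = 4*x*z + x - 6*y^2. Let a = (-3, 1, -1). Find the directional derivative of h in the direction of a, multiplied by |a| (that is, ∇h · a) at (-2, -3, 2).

∂h/∂x = 4*z + 1
∂h/∂y = -12*y
∂h/∂z = 4*x
∇h at (-2, -3, 2) = (9, 36, -8)
∇h · a = (9)(-3) + (36)(1) + (-8)(-1) = 17

17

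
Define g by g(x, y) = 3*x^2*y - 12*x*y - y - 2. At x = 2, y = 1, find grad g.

∂g/∂x = 6*x*y - 12*y
∂g/∂y = 3*x^2 - 12*x - 1
∇g = (6*x*y - 12*y, 3*x^2 - 12*x - 1)
At (2, 1): (0, -13).

(0, -13)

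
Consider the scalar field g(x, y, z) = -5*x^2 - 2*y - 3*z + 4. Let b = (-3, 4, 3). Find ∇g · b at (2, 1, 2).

∂g/∂x = -10*x
∂g/∂y = -2
∂g/∂z = -3
∇g at (2, 1, 2) = (-20, -2, -3)
∇g · b = (-20)(-3) + (-2)(4) + (-3)(3) = 43

43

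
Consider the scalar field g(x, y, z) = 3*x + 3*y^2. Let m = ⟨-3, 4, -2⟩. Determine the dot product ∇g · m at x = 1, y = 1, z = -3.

∂g/∂x = 3
∂g/∂y = 6*y
∂g/∂z = 0
∇g at (1, 1, -3) = (3, 6, 0)
∇g · m = (3)(-3) + (6)(4) + (0)(-2) = 15

15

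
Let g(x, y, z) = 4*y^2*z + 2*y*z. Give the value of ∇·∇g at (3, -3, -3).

∂²g/∂x² = 0
∂²g/∂y² = 8*z
∂²g/∂z² = 0
∇²g = 8*z
At (3, -3, -3): -24.

-24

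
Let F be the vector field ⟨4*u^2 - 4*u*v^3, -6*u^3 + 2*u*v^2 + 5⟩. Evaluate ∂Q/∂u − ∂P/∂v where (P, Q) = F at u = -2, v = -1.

-94

∂F₂/∂u = -18*u^2 + 2*v^2
∂F₁/∂v = -12*u*v^2
Scalar curl = -18*u^2 + 12*u*v^2 + 2*v^2
At (-2, -1): -94.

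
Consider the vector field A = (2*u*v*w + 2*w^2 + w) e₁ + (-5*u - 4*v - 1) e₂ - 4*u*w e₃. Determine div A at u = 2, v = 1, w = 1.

-10

∂A₁/∂u = 2*v*w
∂A₂/∂v = -4
∂A₃/∂w = -4*u
∇·A = -4*u + 2*v*w - 4
At (2, 1, 1): -10.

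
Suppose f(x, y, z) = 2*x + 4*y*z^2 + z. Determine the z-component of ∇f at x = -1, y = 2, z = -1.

(∇f)_3 = ∂f/∂z = 8*y*z + 1
At (-1, 2, -1): -15.

-15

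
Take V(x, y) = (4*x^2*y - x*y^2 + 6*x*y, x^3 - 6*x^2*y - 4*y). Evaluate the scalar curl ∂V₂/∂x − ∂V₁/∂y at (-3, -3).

-81

∂V₂/∂x = 3*x^2 - 12*x*y
∂V₁/∂y = 4*x^2 - 2*x*y + 6*x
Scalar curl = -x^2 - 10*x*y - 6*x
At (-3, -3): -81.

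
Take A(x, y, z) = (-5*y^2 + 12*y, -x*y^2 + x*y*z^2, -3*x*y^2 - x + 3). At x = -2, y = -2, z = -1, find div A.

∂A₁/∂x = 0
∂A₂/∂y = -2*x*y + x*z^2
∂A₃/∂z = 0
∇·A = -2*x*y + x*z^2
At (-2, -2, -1): -10.

-10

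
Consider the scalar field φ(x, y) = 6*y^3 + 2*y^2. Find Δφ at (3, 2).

∂²φ/∂x² = 0
∂²φ/∂y² = 4*(9*y + 1)
∇²φ = 36*y + 4
At (3, 2): 76.

76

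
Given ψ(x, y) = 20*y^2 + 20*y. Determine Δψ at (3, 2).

∂²ψ/∂x² = 0
∂²ψ/∂y² = 40
∇²ψ = 40
At (3, 2): 40.

40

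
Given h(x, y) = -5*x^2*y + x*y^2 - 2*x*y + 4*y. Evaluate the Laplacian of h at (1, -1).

∂²h/∂x² = -10*y
∂²h/∂y² = 2*x
∇²h = 2*x - 10*y
At (1, -1): 12.

12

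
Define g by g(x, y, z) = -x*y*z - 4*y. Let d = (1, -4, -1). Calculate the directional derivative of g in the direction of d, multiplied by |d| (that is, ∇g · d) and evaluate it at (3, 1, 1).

30

∂g/∂x = -y*z
∂g/∂y = -x*z - 4
∂g/∂z = -x*y
∇g at (3, 1, 1) = (-1, -7, -3)
∇g · d = (-1)(1) + (-7)(-4) + (-3)(-1) = 30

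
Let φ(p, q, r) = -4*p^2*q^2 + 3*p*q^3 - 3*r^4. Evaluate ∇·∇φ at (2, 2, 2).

∂²φ/∂p² = -8*q^2
∂²φ/∂q² = 2*p*(-4*p + 9*q)
∂²φ/∂r² = -36*r^2
∇²φ = -8*p^2 + 18*p*q - 8*q^2 - 36*r^2
At (2, 2, 2): -136.

-136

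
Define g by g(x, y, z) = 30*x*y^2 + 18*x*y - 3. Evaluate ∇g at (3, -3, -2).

∂g/∂x = 30*y^2 + 18*y
∂g/∂y = 60*x*y + 18*x
∂g/∂z = 0
∇g = (30*y^2 + 18*y, 60*x*y + 18*x, 0)
At (3, -3, -2): (216, -486, 0).

(216, -486, 0)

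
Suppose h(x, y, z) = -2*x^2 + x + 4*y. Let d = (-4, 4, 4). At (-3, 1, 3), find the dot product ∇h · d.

-36

∂h/∂x = -4*x + 1
∂h/∂y = 4
∂h/∂z = 0
∇h at (-3, 1, 3) = (13, 4, 0)
∇h · d = (13)(-4) + (4)(4) + (0)(4) = -36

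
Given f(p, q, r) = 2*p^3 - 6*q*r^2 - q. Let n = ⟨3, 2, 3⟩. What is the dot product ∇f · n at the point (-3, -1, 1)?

∂f/∂p = 6*p^2
∂f/∂q = -6*r^2 - 1
∂f/∂r = -12*q*r
∇f at (-3, -1, 1) = (54, -7, 12)
∇f · n = (54)(3) + (-7)(2) + (12)(3) = 184

184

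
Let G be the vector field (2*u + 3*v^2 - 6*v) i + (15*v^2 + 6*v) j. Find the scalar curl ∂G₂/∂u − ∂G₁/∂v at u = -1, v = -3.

∂G₂/∂u = 0
∂G₁/∂v = 6*v - 6
Scalar curl = -6*v + 6
At (-1, -3): 24.

24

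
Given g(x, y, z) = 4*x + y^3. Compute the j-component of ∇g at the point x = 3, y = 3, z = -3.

27

(∇g)_2 = ∂g/∂y = 3*y^2
At (3, 3, -3): 27.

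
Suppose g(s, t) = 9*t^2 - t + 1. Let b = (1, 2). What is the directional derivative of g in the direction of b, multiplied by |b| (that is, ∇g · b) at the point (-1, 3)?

∂g/∂s = 0
∂g/∂t = 18*t - 1
∇g at (-1, 3) = (0, 53)
∇g · b = (0)(1) + (53)(2) = 106

106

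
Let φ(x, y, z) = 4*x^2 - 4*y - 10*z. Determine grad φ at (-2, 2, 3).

∂φ/∂x = 8*x
∂φ/∂y = -4
∂φ/∂z = -10
∇φ = (8*x, -4, -10)
At (-2, 2, 3): (-16, -4, -10).

(-16, -4, -10)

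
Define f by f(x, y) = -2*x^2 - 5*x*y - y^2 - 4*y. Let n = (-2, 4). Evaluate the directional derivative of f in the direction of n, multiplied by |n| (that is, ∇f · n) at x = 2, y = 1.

-38

∂f/∂x = -4*x - 5*y
∂f/∂y = -5*x - 2*y - 4
∇f at (2, 1) = (-13, -16)
∇f · n = (-13)(-2) + (-16)(4) = -38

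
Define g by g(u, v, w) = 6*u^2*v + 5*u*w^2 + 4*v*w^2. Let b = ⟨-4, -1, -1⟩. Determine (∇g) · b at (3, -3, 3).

144

∂g/∂u = 12*u*v + 5*w^2
∂g/∂v = 6*u^2 + 4*w^2
∂g/∂w = 10*u*w + 8*v*w
∇g at (3, -3, 3) = (-63, 90, 18)
∇g · b = (-63)(-4) + (90)(-1) + (18)(-1) = 144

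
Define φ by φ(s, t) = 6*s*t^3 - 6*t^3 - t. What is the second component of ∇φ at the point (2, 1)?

17

(∇φ)_2 = ∂φ/∂t = 18*s*t^2 - 18*t^2 - 1
At (2, 1): 17.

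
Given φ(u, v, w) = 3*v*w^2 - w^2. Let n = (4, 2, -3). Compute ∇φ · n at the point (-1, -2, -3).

∂φ/∂u = 0
∂φ/∂v = 3*w^2
∂φ/∂w = 6*v*w - 2*w
∇φ at (-1, -2, -3) = (0, 27, 42)
∇φ · n = (0)(4) + (27)(2) + (42)(-3) = -72

-72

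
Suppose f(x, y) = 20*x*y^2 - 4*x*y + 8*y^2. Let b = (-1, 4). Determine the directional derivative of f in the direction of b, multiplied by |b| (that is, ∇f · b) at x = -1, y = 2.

∂f/∂x = 20*y^2 - 4*y
∂f/∂y = 40*x*y - 4*x + 16*y
∇f at (-1, 2) = (72, -44)
∇f · b = (72)(-1) + (-44)(4) = -248

-248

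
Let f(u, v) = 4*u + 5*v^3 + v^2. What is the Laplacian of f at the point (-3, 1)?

32

∂²f/∂u² = 0
∂²f/∂v² = 2*(15*v + 1)
∇²f = 30*v + 2
At (-3, 1): 32.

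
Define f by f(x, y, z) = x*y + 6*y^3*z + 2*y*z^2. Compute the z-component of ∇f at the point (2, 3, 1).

174

(∇f)_3 = ∂f/∂z = 6*y^3 + 4*y*z
At (2, 3, 1): 174.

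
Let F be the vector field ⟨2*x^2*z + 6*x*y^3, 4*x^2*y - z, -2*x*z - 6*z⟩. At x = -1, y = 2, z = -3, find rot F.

(1, -4, 56)

(∇×F)₁ = ∂F₃/∂y − ∂F₂/∂z = 1
(∇×F)₂ = ∂F₁/∂z − ∂F₃/∂x = 2*x^2 + 2*z
(∇×F)₃ = ∂F₂/∂x − ∂F₁/∂y = -18*x*y^2 + 8*x*y
∇×F = (1, 2*x^2 + 2*z, -18*x*y^2 + 8*x*y)
At (-1, 2, -3): (1, -4, 56).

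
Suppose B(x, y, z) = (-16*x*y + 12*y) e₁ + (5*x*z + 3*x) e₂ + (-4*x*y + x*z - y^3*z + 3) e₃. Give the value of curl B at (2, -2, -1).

(∇×B)₁ = ∂B₃/∂y − ∂B₂/∂z = -9*x - 3*y^2*z
(∇×B)₂ = ∂B₁/∂z − ∂B₃/∂x = 4*y - z
(∇×B)₃ = ∂B₂/∂x − ∂B₁/∂y = 16*x + 5*z - 9
∇×B = (-9*x - 3*y^2*z, 4*y - z, 16*x + 5*z - 9)
At (2, -2, -1): (-6, -7, 18).

(-6, -7, 18)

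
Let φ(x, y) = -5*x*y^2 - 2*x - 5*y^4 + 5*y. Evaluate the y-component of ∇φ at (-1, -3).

515

(∇φ)_2 = ∂φ/∂y = -10*x*y - 20*y^3 + 5
At (-1, -3): 515.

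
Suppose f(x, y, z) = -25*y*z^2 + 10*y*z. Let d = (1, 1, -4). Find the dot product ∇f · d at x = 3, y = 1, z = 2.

280

∂f/∂x = 0
∂f/∂y = -25*z^2 + 10*z
∂f/∂z = -50*y*z + 10*y
∇f at (3, 1, 2) = (0, -80, -90)
∇f · d = (0)(1) + (-80)(1) + (-90)(-4) = 280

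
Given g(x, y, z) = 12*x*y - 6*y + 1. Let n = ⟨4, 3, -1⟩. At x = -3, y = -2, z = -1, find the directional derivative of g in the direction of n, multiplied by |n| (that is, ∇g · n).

∂g/∂x = 12*y
∂g/∂y = 12*x - 6
∂g/∂z = 0
∇g at (-3, -2, -1) = (-24, -42, 0)
∇g · n = (-24)(4) + (-42)(3) + (0)(-1) = -222

-222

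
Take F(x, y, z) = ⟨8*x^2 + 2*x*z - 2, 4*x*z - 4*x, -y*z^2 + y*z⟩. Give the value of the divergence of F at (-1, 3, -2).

-5

∂F₁/∂x = 16*x + 2*z
∂F₂/∂y = 0
∂F₃/∂z = -2*y*z + y
∇·F = 16*x - 2*y*z + y + 2*z
At (-1, 3, -2): -5.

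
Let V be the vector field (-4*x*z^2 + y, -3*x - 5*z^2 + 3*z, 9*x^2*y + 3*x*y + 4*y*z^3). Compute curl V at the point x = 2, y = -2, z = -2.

(-13, 110, -4)

(∇×V)₁ = ∂V₃/∂y − ∂V₂/∂z = 9*x^2 + 3*x + 4*z^3 + 10*z - 3
(∇×V)₂ = ∂V₁/∂z − ∂V₃/∂x = -18*x*y - 8*x*z - 3*y
(∇×V)₃ = ∂V₂/∂x − ∂V₁/∂y = -4
∇×V = (9*x^2 + 3*x + 4*z^3 + 10*z - 3, -18*x*y - 8*x*z - 3*y, -4)
At (2, -2, -2): (-13, 110, -4).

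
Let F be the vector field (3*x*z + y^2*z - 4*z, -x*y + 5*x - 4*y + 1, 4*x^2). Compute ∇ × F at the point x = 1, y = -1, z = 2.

(∇×F)₁ = ∂F₃/∂y − ∂F₂/∂z = 0
(∇×F)₂ = ∂F₁/∂z − ∂F₃/∂x = -5*x + y^2 - 4
(∇×F)₃ = ∂F₂/∂x − ∂F₁/∂y = -2*y*z - y + 5
∇×F = (0, -5*x + y^2 - 4, -2*y*z - y + 5)
At (1, -1, 2): (0, -8, 10).

(0, -8, 10)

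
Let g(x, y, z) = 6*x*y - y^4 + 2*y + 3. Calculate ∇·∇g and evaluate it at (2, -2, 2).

∂²g/∂x² = 0
∂²g/∂y² = -12*y^2
∂²g/∂z² = 0
∇²g = -12*y^2
At (2, -2, 2): -48.

-48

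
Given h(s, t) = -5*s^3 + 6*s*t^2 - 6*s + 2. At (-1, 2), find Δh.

18

∂²h/∂s² = -30*s
∂²h/∂t² = 12*s
∇²h = -18*s
At (-1, 2): 18.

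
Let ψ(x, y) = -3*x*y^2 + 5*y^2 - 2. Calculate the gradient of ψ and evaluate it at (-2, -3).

∂ψ/∂x = -3*y^2
∂ψ/∂y = -6*x*y + 10*y
∇ψ = (-3*y^2, -6*x*y + 10*y)
At (-2, -3): (-27, -66).

(-27, -66)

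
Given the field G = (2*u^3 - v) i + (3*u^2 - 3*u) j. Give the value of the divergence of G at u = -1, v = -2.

∂G₁/∂u = 6*u^2
∂G₂/∂v = 0
∇·G = 6*u^2
At (-1, -2): 6.

6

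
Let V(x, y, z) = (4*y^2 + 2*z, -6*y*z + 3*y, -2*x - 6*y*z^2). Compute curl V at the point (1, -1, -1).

(-12, 4, 8)

(∇×V)₁ = ∂V₃/∂y − ∂V₂/∂z = 6*y - 6*z^2
(∇×V)₂ = ∂V₁/∂z − ∂V₃/∂x = 4
(∇×V)₃ = ∂V₂/∂x − ∂V₁/∂y = -8*y
∇×V = (6*y - 6*z^2, 4, -8*y)
At (1, -1, -1): (-12, 4, 8).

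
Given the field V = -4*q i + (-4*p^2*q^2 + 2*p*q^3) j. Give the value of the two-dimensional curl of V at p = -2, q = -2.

∂V₂/∂p = -8*p*q^2 + 2*q^3
∂V₁/∂q = -4
Scalar curl = -8*p*q^2 + 2*q^3 + 4
At (-2, -2): 52.

52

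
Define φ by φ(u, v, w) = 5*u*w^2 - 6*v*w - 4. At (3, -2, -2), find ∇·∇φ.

30

∂²φ/∂u² = 0
∂²φ/∂v² = 0
∂²φ/∂w² = 10*u
∇²φ = 10*u
At (3, -2, -2): 30.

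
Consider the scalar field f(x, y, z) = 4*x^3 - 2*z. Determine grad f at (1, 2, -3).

(12, 0, -2)

∂f/∂x = 12*x^2
∂f/∂y = 0
∂f/∂z = -2
∇f = (12*x^2, 0, -2)
At (1, 2, -3): (12, 0, -2).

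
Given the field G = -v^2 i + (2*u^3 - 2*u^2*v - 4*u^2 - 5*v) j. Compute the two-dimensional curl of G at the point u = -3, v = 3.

120

∂G₂/∂u = 6*u^2 - 4*u*v - 8*u
∂G₁/∂v = -2*v
Scalar curl = 6*u^2 - 4*u*v - 8*u + 2*v
At (-3, 3): 120.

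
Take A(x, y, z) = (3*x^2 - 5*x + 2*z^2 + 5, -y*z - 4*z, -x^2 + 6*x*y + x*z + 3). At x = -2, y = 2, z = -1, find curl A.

(-6, -19, 0)

(∇×A)₁ = ∂A₃/∂y − ∂A₂/∂z = 6*x + y + 4
(∇×A)₂ = ∂A₁/∂z − ∂A₃/∂x = 2*x - 6*y + 3*z
(∇×A)₃ = ∂A₂/∂x − ∂A₁/∂y = 0
∇×A = (6*x + y + 4, 2*x - 6*y + 3*z, 0)
At (-2, 2, -1): (-6, -19, 0).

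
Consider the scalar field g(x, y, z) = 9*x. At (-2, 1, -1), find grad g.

∂g/∂x = 9
∂g/∂y = 0
∂g/∂z = 0
∇g = (9, 0, 0)
At (-2, 1, -1): (9, 0, 0).

(9, 0, 0)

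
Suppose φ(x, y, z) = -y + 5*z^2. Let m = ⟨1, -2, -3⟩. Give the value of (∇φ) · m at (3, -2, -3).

92

∂φ/∂x = 0
∂φ/∂y = -1
∂φ/∂z = 10*z
∇φ at (3, -2, -3) = (0, -1, -30)
∇φ · m = (0)(1) + (-1)(-2) + (-30)(-3) = 92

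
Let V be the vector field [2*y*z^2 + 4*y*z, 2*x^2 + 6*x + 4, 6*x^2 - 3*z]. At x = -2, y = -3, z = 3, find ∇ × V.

(0, -24, -32)

(∇×V)₁ = ∂V₃/∂y − ∂V₂/∂z = 0
(∇×V)₂ = ∂V₁/∂z − ∂V₃/∂x = -12*x + 4*y*z + 4*y
(∇×V)₃ = ∂V₂/∂x − ∂V₁/∂y = 4*x - 2*z^2 - 4*z + 6
∇×V = (0, -12*x + 4*y*z + 4*y, 4*x - 2*z^2 - 4*z + 6)
At (-2, -3, 3): (0, -24, -32).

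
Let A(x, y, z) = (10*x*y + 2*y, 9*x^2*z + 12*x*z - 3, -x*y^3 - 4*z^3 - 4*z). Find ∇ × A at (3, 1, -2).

(-126, 1, -164)

(∇×A)₁ = ∂A₃/∂y − ∂A₂/∂z = -9*x^2 - 3*x*y^2 - 12*x
(∇×A)₂ = ∂A₁/∂z − ∂A₃/∂x = y^3
(∇×A)₃ = ∂A₂/∂x − ∂A₁/∂y = 18*x*z - 10*x + 12*z - 2
∇×A = (-9*x^2 - 3*x*y^2 - 12*x, y^3, 18*x*z - 10*x + 12*z - 2)
At (3, 1, -2): (-126, 1, -164).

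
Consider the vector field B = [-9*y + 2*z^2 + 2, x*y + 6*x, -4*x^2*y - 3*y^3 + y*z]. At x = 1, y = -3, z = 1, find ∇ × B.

(-84, -20, 12)

(∇×B)₁ = ∂B₃/∂y − ∂B₂/∂z = -4*x^2 - 9*y^2 + z
(∇×B)₂ = ∂B₁/∂z − ∂B₃/∂x = 8*x*y + 4*z
(∇×B)₃ = ∂B₂/∂x − ∂B₁/∂y = y + 15
∇×B = (-4*x^2 - 9*y^2 + z, 8*x*y + 4*z, y + 15)
At (1, -3, 1): (-84, -20, 12).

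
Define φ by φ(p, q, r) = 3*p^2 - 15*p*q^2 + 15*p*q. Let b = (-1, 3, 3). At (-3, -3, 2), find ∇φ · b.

-747

∂φ/∂p = 6*p - 15*q^2 + 15*q
∂φ/∂q = -30*p*q + 15*p
∂φ/∂r = 0
∇φ at (-3, -3, 2) = (-198, -315, 0)
∇φ · b = (-198)(-1) + (-315)(3) + (0)(3) = -747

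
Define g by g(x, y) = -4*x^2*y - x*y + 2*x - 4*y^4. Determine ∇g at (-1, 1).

∂g/∂x = -8*x*y - y + 2
∂g/∂y = -4*x^2 - x - 16*y^3
∇g = (-8*x*y - y + 2, -4*x^2 - x - 16*y^3)
At (-1, 1): (9, -19).

(9, -19)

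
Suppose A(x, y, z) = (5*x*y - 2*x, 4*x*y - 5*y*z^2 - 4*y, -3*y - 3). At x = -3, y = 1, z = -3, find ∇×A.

(∇×A)₁ = ∂A₃/∂y − ∂A₂/∂z = 10*y*z - 3
(∇×A)₂ = ∂A₁/∂z − ∂A₃/∂x = 0
(∇×A)₃ = ∂A₂/∂x − ∂A₁/∂y = -5*x + 4*y
∇×A = (10*y*z - 3, 0, -5*x + 4*y)
At (-3, 1, -3): (-33, 0, 19).

(-33, 0, 19)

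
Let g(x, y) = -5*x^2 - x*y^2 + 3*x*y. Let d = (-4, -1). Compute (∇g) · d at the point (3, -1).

121

∂g/∂x = -10*x - y^2 + 3*y
∂g/∂y = -2*x*y + 3*x
∇g at (3, -1) = (-34, 15)
∇g · d = (-34)(-4) + (15)(-1) = 121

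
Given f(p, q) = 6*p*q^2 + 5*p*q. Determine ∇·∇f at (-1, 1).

∂²f/∂p² = 0
∂²f/∂q² = 12*p
∇²f = 12*p
At (-1, 1): -12.

-12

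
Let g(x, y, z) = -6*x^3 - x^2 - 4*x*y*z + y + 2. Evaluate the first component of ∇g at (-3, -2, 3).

-132

(∇g)_1 = ∂g/∂x = -18*x^2 - 2*x - 4*y*z
At (-3, -2, 3): -132.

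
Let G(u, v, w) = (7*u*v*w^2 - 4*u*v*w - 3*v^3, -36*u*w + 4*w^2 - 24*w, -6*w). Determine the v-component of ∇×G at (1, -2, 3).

-76

(∇×G)_2 = ∂G₁/∂w − ∂G₃/∂u
= 14*u*v*w - 4*u*v − (0)
= 14*u*v*w - 4*u*v
At (1, -2, 3): -76.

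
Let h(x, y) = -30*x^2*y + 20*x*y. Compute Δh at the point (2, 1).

-60

∂²h/∂x² = -60*y
∂²h/∂y² = 0
∇²h = -60*y
At (2, 1): -60.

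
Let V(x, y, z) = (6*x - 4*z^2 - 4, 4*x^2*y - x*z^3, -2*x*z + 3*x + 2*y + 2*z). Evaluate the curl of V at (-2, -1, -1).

(∇×V)₁ = ∂V₃/∂y − ∂V₂/∂z = 3*x*z^2 + 2
(∇×V)₂ = ∂V₁/∂z − ∂V₃/∂x = -6*z - 3
(∇×V)₃ = ∂V₂/∂x − ∂V₁/∂y = 8*x*y - z^3
∇×V = (3*x*z^2 + 2, -6*z - 3, 8*x*y - z^3)
At (-2, -1, -1): (-4, 3, 17).

(-4, 3, 17)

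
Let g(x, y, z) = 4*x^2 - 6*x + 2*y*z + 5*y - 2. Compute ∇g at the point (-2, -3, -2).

∂g/∂x = 8*x - 6
∂g/∂y = 2*z + 5
∂g/∂z = 2*y
∇g = (8*x - 6, 2*z + 5, 2*y)
At (-2, -3, -2): (-22, 1, -6).

(-22, 1, -6)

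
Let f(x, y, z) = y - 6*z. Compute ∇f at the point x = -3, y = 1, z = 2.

(0, 1, -6)

∂f/∂x = 0
∂f/∂y = 1
∂f/∂z = -6
∇f = (0, 1, -6)
At (-3, 1, 2): (0, 1, -6).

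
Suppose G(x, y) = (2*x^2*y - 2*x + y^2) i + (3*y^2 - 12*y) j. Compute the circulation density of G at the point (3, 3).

∂G₂/∂x = 0
∂G₁/∂y = 2*x^2 + 2*y
Scalar curl = -2*x^2 - 2*y
At (3, 3): -24.

-24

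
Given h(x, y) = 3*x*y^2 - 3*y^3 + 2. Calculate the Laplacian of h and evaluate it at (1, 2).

∂²h/∂x² = 0
∂²h/∂y² = 6*(x - 3*y)
∇²h = 6*x - 18*y
At (1, 2): -30.

-30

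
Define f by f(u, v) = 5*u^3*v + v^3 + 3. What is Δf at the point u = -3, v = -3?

252

∂²f/∂u² = 30*u*v
∂²f/∂v² = 6*v
∇²f = 30*u*v + 6*v
At (-3, -3): 252.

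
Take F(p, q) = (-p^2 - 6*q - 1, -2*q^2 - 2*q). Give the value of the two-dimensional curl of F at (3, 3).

6

∂F₂/∂p = 0
∂F₁/∂q = -6
Scalar curl = 6
At (3, 3): 6.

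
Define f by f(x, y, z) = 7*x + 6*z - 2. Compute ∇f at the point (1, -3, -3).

(7, 0, 6)

∂f/∂x = 7
∂f/∂y = 0
∂f/∂z = 6
∇f = (7, 0, 6)
At (1, -3, -3): (7, 0, 6).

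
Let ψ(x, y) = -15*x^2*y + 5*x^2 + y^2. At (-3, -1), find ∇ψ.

∂ψ/∂x = -30*x*y + 10*x
∂ψ/∂y = -15*x^2 + 2*y
∇ψ = (-30*x*y + 10*x, -15*x^2 + 2*y)
At (-3, -1): (-120, -137).

(-120, -137)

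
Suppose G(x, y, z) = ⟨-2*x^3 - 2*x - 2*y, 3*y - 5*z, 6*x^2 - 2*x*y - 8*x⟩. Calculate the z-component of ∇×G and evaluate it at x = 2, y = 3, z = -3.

(∇×G)_3 = ∂G₂/∂x − ∂G₁/∂y
= 0 − (-2)
= 2
At (2, 3, -3): 2.

2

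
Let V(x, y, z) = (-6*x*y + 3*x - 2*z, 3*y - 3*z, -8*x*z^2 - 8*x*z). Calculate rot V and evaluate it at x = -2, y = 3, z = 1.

(∇×V)₁ = ∂V₃/∂y − ∂V₂/∂z = 3
(∇×V)₂ = ∂V₁/∂z − ∂V₃/∂x = 8*z^2 + 8*z - 2
(∇×V)₃ = ∂V₂/∂x − ∂V₁/∂y = 6*x
∇×V = (3, 8*z^2 + 8*z - 2, 6*x)
At (-2, 3, 1): (3, 14, -12).

(3, 14, -12)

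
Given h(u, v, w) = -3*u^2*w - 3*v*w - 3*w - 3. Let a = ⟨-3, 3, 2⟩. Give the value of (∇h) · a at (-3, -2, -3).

141

∂h/∂u = -6*u*w
∂h/∂v = -3*w
∂h/∂w = -3*u^2 - 3*v - 3
∇h at (-3, -2, -3) = (-54, 9, -24)
∇h · a = (-54)(-3) + (9)(3) + (-24)(2) = 141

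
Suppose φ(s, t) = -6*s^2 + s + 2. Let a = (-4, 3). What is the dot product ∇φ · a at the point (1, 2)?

∂φ/∂s = -12*s + 1
∂φ/∂t = 0
∇φ at (1, 2) = (-11, 0)
∇φ · a = (-11)(-4) + (0)(3) = 44

44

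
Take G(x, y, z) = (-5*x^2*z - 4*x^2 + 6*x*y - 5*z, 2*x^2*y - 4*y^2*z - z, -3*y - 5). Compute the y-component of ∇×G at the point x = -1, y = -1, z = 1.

(∇×G)_2 = ∂G₁/∂z − ∂G₃/∂x
= -5*x^2 - 5 − (0)
= -5*x^2 - 5
At (-1, -1, 1): -10.

-10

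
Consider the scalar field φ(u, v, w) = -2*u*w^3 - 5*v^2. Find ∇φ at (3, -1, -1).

(2, 10, -18)

∂φ/∂u = -2*w^3
∂φ/∂v = -10*v
∂φ/∂w = -6*u*w^2
∇φ = (-2*w^3, -10*v, -6*u*w^2)
At (3, -1, -1): (2, 10, -18).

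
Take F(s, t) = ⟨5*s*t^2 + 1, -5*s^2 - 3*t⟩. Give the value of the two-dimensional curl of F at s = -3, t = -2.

∂F₂/∂s = -10*s
∂F₁/∂t = 10*s*t
Scalar curl = -10*s*t - 10*s
At (-3, -2): -30.

-30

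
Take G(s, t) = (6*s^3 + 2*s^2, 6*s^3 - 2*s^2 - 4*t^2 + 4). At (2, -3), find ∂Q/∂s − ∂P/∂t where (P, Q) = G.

64

∂G₂/∂s = 18*s^2 - 4*s
∂G₁/∂t = 0
Scalar curl = 18*s^2 - 4*s
At (2, -3): 64.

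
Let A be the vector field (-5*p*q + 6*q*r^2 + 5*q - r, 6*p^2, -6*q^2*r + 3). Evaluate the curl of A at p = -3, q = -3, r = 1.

(∇×A)₁ = ∂A₃/∂q − ∂A₂/∂r = -12*q*r
(∇×A)₂ = ∂A₁/∂r − ∂A₃/∂p = 12*q*r - 1
(∇×A)₃ = ∂A₂/∂p − ∂A₁/∂q = 17*p - 6*r^2 - 5
∇×A = (-12*q*r, 12*q*r - 1, 17*p - 6*r^2 - 5)
At (-3, -3, 1): (36, -37, -62).

(36, -37, -62)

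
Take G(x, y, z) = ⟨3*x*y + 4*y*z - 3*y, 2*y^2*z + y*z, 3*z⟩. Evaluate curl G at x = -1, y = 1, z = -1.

(∇×G)₁ = ∂G₃/∂y − ∂G₂/∂z = -2*y^2 - y
(∇×G)₂ = ∂G₁/∂z − ∂G₃/∂x = 4*y
(∇×G)₃ = ∂G₂/∂x − ∂G₁/∂y = -3*x - 4*z + 3
∇×G = (-2*y^2 - y, 4*y, -3*x - 4*z + 3)
At (-1, 1, -1): (-3, 4, 10).

(-3, 4, 10)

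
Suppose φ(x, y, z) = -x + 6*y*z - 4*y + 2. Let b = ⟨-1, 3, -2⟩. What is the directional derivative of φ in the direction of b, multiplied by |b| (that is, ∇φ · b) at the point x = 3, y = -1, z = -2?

∂φ/∂x = -1
∂φ/∂y = 6*z - 4
∂φ/∂z = 6*y
∇φ at (3, -1, -2) = (-1, -16, -6)
∇φ · b = (-1)(-1) + (-16)(3) + (-6)(-2) = -35

-35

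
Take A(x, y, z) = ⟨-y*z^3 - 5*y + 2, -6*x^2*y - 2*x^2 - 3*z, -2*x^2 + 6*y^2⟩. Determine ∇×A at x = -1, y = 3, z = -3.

(39, -85, 18)

(∇×A)₁ = ∂A₃/∂y − ∂A₂/∂z = 12*y + 3
(∇×A)₂ = ∂A₁/∂z − ∂A₃/∂x = 4*x - 3*y*z^2
(∇×A)₃ = ∂A₂/∂x − ∂A₁/∂y = -12*x*y - 4*x + z^3 + 5
∇×A = (12*y + 3, 4*x - 3*y*z^2, -12*x*y - 4*x + z^3 + 5)
At (-1, 3, -3): (39, -85, 18).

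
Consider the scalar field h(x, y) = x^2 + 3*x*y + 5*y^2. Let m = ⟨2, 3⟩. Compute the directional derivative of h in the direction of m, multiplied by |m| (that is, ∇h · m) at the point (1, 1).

∂h/∂x = 2*x + 3*y
∂h/∂y = 3*x + 10*y
∇h at (1, 1) = (5, 13)
∇h · m = (5)(2) + (13)(3) = 49

49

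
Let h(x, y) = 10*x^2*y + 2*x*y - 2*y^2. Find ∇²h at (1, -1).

-24

∂²h/∂x² = 20*y
∂²h/∂y² = -4
∇²h = 20*y - 4
At (1, -1): -24.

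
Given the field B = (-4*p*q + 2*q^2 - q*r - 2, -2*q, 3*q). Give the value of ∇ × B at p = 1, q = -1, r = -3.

(3, 1, 5)

(∇×B)₁ = ∂B₃/∂q − ∂B₂/∂r = 3
(∇×B)₂ = ∂B₁/∂r − ∂B₃/∂p = -q
(∇×B)₃ = ∂B₂/∂p − ∂B₁/∂q = 4*p - 4*q + r
∇×B = (3, -q, 4*p - 4*q + r)
At (1, -1, -3): (3, 1, 5).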